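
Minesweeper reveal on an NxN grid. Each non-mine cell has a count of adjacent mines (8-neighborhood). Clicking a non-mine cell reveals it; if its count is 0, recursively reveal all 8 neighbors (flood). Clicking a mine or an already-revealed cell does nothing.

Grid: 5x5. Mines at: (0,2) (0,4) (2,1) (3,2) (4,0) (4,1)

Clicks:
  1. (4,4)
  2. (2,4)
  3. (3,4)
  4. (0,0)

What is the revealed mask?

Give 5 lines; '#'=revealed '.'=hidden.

Answer: ##...
##.##
...##
...##
...##

Derivation:
Click 1 (4,4) count=0: revealed 8 new [(1,3) (1,4) (2,3) (2,4) (3,3) (3,4) (4,3) (4,4)] -> total=8
Click 2 (2,4) count=0: revealed 0 new [(none)] -> total=8
Click 3 (3,4) count=0: revealed 0 new [(none)] -> total=8
Click 4 (0,0) count=0: revealed 4 new [(0,0) (0,1) (1,0) (1,1)] -> total=12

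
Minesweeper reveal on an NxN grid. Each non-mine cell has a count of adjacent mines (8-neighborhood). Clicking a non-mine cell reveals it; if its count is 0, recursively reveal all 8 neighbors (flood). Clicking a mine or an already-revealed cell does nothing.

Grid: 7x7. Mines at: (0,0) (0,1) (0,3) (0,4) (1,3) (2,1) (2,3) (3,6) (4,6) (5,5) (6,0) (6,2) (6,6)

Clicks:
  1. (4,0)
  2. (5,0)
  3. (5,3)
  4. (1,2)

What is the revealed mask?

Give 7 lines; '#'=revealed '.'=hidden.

Answer: .......
..#....
.......
#####..
#####..
#####..
.......

Derivation:
Click 1 (4,0) count=0: revealed 15 new [(3,0) (3,1) (3,2) (3,3) (3,4) (4,0) (4,1) (4,2) (4,3) (4,4) (5,0) (5,1) (5,2) (5,3) (5,4)] -> total=15
Click 2 (5,0) count=1: revealed 0 new [(none)] -> total=15
Click 3 (5,3) count=1: revealed 0 new [(none)] -> total=15
Click 4 (1,2) count=5: revealed 1 new [(1,2)] -> total=16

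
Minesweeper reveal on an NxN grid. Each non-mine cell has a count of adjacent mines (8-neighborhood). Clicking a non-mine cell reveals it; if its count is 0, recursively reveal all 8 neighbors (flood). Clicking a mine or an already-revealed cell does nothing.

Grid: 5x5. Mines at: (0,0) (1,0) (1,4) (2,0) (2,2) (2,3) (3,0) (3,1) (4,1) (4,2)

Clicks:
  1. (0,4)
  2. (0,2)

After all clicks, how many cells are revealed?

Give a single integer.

Answer: 7

Derivation:
Click 1 (0,4) count=1: revealed 1 new [(0,4)] -> total=1
Click 2 (0,2) count=0: revealed 6 new [(0,1) (0,2) (0,3) (1,1) (1,2) (1,3)] -> total=7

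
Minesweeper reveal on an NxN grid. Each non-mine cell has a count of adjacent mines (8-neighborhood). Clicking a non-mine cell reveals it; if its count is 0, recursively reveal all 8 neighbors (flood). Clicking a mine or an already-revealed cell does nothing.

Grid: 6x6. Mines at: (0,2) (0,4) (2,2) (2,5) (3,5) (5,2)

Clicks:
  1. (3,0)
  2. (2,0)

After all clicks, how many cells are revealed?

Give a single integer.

Answer: 12

Derivation:
Click 1 (3,0) count=0: revealed 12 new [(0,0) (0,1) (1,0) (1,1) (2,0) (2,1) (3,0) (3,1) (4,0) (4,1) (5,0) (5,1)] -> total=12
Click 2 (2,0) count=0: revealed 0 new [(none)] -> total=12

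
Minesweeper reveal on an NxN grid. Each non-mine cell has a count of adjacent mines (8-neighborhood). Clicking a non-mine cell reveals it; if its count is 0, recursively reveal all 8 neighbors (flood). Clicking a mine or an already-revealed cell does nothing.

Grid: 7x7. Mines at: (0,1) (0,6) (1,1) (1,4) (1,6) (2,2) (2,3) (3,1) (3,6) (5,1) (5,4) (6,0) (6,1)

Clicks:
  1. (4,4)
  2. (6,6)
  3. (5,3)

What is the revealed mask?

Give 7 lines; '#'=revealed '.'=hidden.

Click 1 (4,4) count=1: revealed 1 new [(4,4)] -> total=1
Click 2 (6,6) count=0: revealed 6 new [(4,5) (4,6) (5,5) (5,6) (6,5) (6,6)] -> total=7
Click 3 (5,3) count=1: revealed 1 new [(5,3)] -> total=8

Answer: .......
.......
.......
.......
....###
...#.##
.....##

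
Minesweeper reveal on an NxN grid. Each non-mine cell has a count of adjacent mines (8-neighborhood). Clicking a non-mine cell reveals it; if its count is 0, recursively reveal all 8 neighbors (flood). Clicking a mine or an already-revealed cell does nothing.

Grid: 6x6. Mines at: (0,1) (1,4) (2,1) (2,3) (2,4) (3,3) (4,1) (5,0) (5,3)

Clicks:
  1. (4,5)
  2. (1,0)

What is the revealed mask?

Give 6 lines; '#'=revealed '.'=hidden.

Click 1 (4,5) count=0: revealed 6 new [(3,4) (3,5) (4,4) (4,5) (5,4) (5,5)] -> total=6
Click 2 (1,0) count=2: revealed 1 new [(1,0)] -> total=7

Answer: ......
#.....
......
....##
....##
....##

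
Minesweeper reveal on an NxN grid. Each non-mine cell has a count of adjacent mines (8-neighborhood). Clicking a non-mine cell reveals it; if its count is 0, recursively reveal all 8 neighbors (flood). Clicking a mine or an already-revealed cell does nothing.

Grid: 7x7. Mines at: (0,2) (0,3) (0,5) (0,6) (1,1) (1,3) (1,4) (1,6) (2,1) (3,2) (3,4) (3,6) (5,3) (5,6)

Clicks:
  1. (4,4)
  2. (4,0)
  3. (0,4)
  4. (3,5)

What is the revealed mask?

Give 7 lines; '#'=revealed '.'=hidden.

Answer: ....#..
.......
.......
##...#.
###.#..
###....
###....

Derivation:
Click 1 (4,4) count=2: revealed 1 new [(4,4)] -> total=1
Click 2 (4,0) count=0: revealed 11 new [(3,0) (3,1) (4,0) (4,1) (4,2) (5,0) (5,1) (5,2) (6,0) (6,1) (6,2)] -> total=12
Click 3 (0,4) count=4: revealed 1 new [(0,4)] -> total=13
Click 4 (3,5) count=2: revealed 1 new [(3,5)] -> total=14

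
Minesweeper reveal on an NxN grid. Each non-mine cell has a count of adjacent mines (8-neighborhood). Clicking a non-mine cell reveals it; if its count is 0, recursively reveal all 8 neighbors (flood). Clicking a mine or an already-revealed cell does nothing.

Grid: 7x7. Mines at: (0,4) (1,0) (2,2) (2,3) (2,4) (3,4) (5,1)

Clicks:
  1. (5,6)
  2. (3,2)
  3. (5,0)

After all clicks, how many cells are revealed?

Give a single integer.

Answer: 25

Derivation:
Click 1 (5,6) count=0: revealed 23 new [(0,5) (0,6) (1,5) (1,6) (2,5) (2,6) (3,5) (3,6) (4,2) (4,3) (4,4) (4,5) (4,6) (5,2) (5,3) (5,4) (5,5) (5,6) (6,2) (6,3) (6,4) (6,5) (6,6)] -> total=23
Click 2 (3,2) count=2: revealed 1 new [(3,2)] -> total=24
Click 3 (5,0) count=1: revealed 1 new [(5,0)] -> total=25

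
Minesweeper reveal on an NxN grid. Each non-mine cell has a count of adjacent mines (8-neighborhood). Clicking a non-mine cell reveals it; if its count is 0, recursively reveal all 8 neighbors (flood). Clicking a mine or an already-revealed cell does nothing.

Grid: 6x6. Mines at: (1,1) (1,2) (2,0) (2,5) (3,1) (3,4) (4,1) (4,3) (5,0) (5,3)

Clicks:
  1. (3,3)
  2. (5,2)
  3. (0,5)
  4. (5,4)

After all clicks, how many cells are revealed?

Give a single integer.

Click 1 (3,3) count=2: revealed 1 new [(3,3)] -> total=1
Click 2 (5,2) count=3: revealed 1 new [(5,2)] -> total=2
Click 3 (0,5) count=0: revealed 6 new [(0,3) (0,4) (0,5) (1,3) (1,4) (1,5)] -> total=8
Click 4 (5,4) count=2: revealed 1 new [(5,4)] -> total=9

Answer: 9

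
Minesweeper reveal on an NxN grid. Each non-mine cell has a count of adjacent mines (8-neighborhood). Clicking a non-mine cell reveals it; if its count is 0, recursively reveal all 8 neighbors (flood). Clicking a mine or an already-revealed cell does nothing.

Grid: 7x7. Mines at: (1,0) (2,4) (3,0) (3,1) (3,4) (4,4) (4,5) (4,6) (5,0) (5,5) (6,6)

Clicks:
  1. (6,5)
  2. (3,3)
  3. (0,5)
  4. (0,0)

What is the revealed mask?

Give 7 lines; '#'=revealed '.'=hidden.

Click 1 (6,5) count=2: revealed 1 new [(6,5)] -> total=1
Click 2 (3,3) count=3: revealed 1 new [(3,3)] -> total=2
Click 3 (0,5) count=0: revealed 19 new [(0,1) (0,2) (0,3) (0,4) (0,5) (0,6) (1,1) (1,2) (1,3) (1,4) (1,5) (1,6) (2,1) (2,2) (2,3) (2,5) (2,6) (3,5) (3,6)] -> total=21
Click 4 (0,0) count=1: revealed 1 new [(0,0)] -> total=22

Answer: #######
.######
.###.##
...#.##
.......
.......
.....#.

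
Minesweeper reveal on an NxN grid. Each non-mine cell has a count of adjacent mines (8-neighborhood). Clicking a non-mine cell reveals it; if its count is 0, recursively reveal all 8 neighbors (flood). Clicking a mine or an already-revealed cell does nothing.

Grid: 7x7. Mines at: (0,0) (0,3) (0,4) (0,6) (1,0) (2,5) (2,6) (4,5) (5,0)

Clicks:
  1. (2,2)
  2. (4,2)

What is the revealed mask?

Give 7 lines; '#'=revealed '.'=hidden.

Click 1 (2,2) count=0: revealed 31 new [(1,1) (1,2) (1,3) (1,4) (2,0) (2,1) (2,2) (2,3) (2,4) (3,0) (3,1) (3,2) (3,3) (3,4) (4,0) (4,1) (4,2) (4,3) (4,4) (5,1) (5,2) (5,3) (5,4) (5,5) (5,6) (6,1) (6,2) (6,3) (6,4) (6,5) (6,6)] -> total=31
Click 2 (4,2) count=0: revealed 0 new [(none)] -> total=31

Answer: .......
.####..
#####..
#####..
#####..
.######
.######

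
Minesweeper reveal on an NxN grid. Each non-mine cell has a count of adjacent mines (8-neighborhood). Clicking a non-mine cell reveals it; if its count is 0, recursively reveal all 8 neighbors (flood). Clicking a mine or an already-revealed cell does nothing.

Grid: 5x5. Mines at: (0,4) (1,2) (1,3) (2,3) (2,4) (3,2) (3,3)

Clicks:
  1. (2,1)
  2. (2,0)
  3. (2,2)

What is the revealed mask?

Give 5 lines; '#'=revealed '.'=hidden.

Answer: ##...
##...
###..
##...
##...

Derivation:
Click 1 (2,1) count=2: revealed 1 new [(2,1)] -> total=1
Click 2 (2,0) count=0: revealed 9 new [(0,0) (0,1) (1,0) (1,1) (2,0) (3,0) (3,1) (4,0) (4,1)] -> total=10
Click 3 (2,2) count=5: revealed 1 new [(2,2)] -> total=11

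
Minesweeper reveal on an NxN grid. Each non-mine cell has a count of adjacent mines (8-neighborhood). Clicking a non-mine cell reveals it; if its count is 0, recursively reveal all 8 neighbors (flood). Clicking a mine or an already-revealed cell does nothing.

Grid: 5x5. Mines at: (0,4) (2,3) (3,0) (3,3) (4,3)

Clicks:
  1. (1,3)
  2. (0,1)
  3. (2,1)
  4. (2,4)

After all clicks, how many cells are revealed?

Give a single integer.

Answer: 12

Derivation:
Click 1 (1,3) count=2: revealed 1 new [(1,3)] -> total=1
Click 2 (0,1) count=0: revealed 10 new [(0,0) (0,1) (0,2) (0,3) (1,0) (1,1) (1,2) (2,0) (2,1) (2,2)] -> total=11
Click 3 (2,1) count=1: revealed 0 new [(none)] -> total=11
Click 4 (2,4) count=2: revealed 1 new [(2,4)] -> total=12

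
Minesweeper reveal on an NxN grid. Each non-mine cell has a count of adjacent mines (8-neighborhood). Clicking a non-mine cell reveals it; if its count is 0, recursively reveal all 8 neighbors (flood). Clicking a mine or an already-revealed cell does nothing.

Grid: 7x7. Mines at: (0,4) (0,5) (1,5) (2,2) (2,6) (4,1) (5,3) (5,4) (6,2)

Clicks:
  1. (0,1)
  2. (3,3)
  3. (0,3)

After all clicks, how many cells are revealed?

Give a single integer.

Click 1 (0,1) count=0: revealed 12 new [(0,0) (0,1) (0,2) (0,3) (1,0) (1,1) (1,2) (1,3) (2,0) (2,1) (3,0) (3,1)] -> total=12
Click 2 (3,3) count=1: revealed 1 new [(3,3)] -> total=13
Click 3 (0,3) count=1: revealed 0 new [(none)] -> total=13

Answer: 13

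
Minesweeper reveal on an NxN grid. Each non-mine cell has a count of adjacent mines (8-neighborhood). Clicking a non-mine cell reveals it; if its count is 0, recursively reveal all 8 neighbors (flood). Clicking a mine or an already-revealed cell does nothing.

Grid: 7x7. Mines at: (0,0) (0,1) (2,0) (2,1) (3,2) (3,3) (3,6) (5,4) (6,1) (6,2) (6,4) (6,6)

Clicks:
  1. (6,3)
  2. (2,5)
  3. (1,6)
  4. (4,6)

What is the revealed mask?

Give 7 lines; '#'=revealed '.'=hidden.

Answer: ..#####
..#####
..#####
.......
......#
.......
...#...

Derivation:
Click 1 (6,3) count=3: revealed 1 new [(6,3)] -> total=1
Click 2 (2,5) count=1: revealed 1 new [(2,5)] -> total=2
Click 3 (1,6) count=0: revealed 14 new [(0,2) (0,3) (0,4) (0,5) (0,6) (1,2) (1,3) (1,4) (1,5) (1,6) (2,2) (2,3) (2,4) (2,6)] -> total=16
Click 4 (4,6) count=1: revealed 1 new [(4,6)] -> total=17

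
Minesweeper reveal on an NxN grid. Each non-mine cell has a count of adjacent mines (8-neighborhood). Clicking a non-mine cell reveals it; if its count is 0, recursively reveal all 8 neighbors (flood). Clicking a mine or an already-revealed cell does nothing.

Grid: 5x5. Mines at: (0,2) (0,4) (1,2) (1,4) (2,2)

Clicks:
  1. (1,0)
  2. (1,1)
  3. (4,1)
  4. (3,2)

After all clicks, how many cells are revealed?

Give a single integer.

Click 1 (1,0) count=0: revealed 18 new [(0,0) (0,1) (1,0) (1,1) (2,0) (2,1) (2,3) (2,4) (3,0) (3,1) (3,2) (3,3) (3,4) (4,0) (4,1) (4,2) (4,3) (4,4)] -> total=18
Click 2 (1,1) count=3: revealed 0 new [(none)] -> total=18
Click 3 (4,1) count=0: revealed 0 new [(none)] -> total=18
Click 4 (3,2) count=1: revealed 0 new [(none)] -> total=18

Answer: 18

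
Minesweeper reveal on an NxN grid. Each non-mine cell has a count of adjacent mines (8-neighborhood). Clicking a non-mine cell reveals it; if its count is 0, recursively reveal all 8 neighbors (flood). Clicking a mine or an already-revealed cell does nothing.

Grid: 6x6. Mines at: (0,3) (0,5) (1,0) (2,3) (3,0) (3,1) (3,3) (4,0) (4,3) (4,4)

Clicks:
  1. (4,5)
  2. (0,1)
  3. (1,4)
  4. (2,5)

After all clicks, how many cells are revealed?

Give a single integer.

Click 1 (4,5) count=1: revealed 1 new [(4,5)] -> total=1
Click 2 (0,1) count=1: revealed 1 new [(0,1)] -> total=2
Click 3 (1,4) count=3: revealed 1 new [(1,4)] -> total=3
Click 4 (2,5) count=0: revealed 5 new [(1,5) (2,4) (2,5) (3,4) (3,5)] -> total=8

Answer: 8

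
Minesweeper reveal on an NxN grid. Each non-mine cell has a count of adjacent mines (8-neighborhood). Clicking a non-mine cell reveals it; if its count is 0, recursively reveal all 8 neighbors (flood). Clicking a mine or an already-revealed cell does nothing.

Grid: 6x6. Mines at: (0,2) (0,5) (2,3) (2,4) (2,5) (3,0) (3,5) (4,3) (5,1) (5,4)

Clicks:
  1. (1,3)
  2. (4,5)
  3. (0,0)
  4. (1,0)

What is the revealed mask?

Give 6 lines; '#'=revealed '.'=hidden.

Answer: ##....
##.#..
##....
......
.....#
......

Derivation:
Click 1 (1,3) count=3: revealed 1 new [(1,3)] -> total=1
Click 2 (4,5) count=2: revealed 1 new [(4,5)] -> total=2
Click 3 (0,0) count=0: revealed 6 new [(0,0) (0,1) (1,0) (1,1) (2,0) (2,1)] -> total=8
Click 4 (1,0) count=0: revealed 0 new [(none)] -> total=8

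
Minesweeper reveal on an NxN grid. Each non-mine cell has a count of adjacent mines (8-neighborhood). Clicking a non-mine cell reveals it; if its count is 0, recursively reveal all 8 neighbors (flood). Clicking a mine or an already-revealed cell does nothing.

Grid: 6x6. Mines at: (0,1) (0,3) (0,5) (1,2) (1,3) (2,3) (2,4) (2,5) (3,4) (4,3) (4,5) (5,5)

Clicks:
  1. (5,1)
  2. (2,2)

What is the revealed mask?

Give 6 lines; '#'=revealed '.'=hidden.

Answer: ......
##....
###...
###...
###...
###...

Derivation:
Click 1 (5,1) count=0: revealed 14 new [(1,0) (1,1) (2,0) (2,1) (2,2) (3,0) (3,1) (3,2) (4,0) (4,1) (4,2) (5,0) (5,1) (5,2)] -> total=14
Click 2 (2,2) count=3: revealed 0 new [(none)] -> total=14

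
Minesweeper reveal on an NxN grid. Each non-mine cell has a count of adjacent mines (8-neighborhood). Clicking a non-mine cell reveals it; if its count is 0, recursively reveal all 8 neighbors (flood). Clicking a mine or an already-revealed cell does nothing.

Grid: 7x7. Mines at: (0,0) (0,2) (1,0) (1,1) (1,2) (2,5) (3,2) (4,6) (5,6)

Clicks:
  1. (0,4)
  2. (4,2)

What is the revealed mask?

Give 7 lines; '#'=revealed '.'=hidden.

Answer: ...####
...####
.......
.......
..#....
.......
.......

Derivation:
Click 1 (0,4) count=0: revealed 8 new [(0,3) (0,4) (0,5) (0,6) (1,3) (1,4) (1,5) (1,6)] -> total=8
Click 2 (4,2) count=1: revealed 1 new [(4,2)] -> total=9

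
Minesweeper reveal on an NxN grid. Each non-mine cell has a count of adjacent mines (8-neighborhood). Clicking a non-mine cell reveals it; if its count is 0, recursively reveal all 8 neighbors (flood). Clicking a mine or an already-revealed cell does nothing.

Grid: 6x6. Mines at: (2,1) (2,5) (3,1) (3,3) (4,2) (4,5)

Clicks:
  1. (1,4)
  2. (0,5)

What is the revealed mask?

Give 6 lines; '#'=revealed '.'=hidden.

Answer: ######
######
..###.
......
......
......

Derivation:
Click 1 (1,4) count=1: revealed 1 new [(1,4)] -> total=1
Click 2 (0,5) count=0: revealed 14 new [(0,0) (0,1) (0,2) (0,3) (0,4) (0,5) (1,0) (1,1) (1,2) (1,3) (1,5) (2,2) (2,3) (2,4)] -> total=15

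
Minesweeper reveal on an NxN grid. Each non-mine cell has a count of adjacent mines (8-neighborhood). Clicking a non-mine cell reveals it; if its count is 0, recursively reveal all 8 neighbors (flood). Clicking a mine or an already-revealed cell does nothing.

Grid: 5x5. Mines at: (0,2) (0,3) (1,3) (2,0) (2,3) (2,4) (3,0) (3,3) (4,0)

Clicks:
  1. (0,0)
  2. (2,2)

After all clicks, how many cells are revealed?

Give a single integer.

Answer: 5

Derivation:
Click 1 (0,0) count=0: revealed 4 new [(0,0) (0,1) (1,0) (1,1)] -> total=4
Click 2 (2,2) count=3: revealed 1 new [(2,2)] -> total=5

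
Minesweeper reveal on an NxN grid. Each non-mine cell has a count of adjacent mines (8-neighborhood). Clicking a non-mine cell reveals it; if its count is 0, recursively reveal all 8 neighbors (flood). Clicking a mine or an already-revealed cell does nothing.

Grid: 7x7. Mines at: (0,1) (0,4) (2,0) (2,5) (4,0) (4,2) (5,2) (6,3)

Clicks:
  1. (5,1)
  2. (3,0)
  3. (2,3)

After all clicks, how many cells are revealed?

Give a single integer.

Answer: 14

Derivation:
Click 1 (5,1) count=3: revealed 1 new [(5,1)] -> total=1
Click 2 (3,0) count=2: revealed 1 new [(3,0)] -> total=2
Click 3 (2,3) count=0: revealed 12 new [(1,1) (1,2) (1,3) (1,4) (2,1) (2,2) (2,3) (2,4) (3,1) (3,2) (3,3) (3,4)] -> total=14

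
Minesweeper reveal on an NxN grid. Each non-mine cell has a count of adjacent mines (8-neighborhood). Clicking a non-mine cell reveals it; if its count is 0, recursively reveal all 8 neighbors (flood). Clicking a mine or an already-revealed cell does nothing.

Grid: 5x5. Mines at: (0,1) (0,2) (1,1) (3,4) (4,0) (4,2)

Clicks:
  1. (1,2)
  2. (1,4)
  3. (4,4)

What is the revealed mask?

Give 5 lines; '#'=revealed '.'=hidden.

Answer: ...##
..###
...##
.....
....#

Derivation:
Click 1 (1,2) count=3: revealed 1 new [(1,2)] -> total=1
Click 2 (1,4) count=0: revealed 6 new [(0,3) (0,4) (1,3) (1,4) (2,3) (2,4)] -> total=7
Click 3 (4,4) count=1: revealed 1 new [(4,4)] -> total=8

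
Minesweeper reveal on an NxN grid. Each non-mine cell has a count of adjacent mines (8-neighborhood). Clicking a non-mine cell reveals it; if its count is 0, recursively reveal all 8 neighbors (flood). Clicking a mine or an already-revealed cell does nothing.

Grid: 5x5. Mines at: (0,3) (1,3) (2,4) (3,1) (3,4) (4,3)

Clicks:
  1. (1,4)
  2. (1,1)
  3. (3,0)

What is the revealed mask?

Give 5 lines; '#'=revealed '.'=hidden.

Click 1 (1,4) count=3: revealed 1 new [(1,4)] -> total=1
Click 2 (1,1) count=0: revealed 9 new [(0,0) (0,1) (0,2) (1,0) (1,1) (1,2) (2,0) (2,1) (2,2)] -> total=10
Click 3 (3,0) count=1: revealed 1 new [(3,0)] -> total=11

Answer: ###..
###.#
###..
#....
.....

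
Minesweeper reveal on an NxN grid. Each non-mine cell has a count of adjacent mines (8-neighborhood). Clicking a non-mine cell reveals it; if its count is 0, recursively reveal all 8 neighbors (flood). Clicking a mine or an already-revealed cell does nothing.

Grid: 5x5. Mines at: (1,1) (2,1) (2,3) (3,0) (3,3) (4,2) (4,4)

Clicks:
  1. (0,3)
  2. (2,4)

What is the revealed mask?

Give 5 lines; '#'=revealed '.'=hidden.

Click 1 (0,3) count=0: revealed 6 new [(0,2) (0,3) (0,4) (1,2) (1,3) (1,4)] -> total=6
Click 2 (2,4) count=2: revealed 1 new [(2,4)] -> total=7

Answer: ..###
..###
....#
.....
.....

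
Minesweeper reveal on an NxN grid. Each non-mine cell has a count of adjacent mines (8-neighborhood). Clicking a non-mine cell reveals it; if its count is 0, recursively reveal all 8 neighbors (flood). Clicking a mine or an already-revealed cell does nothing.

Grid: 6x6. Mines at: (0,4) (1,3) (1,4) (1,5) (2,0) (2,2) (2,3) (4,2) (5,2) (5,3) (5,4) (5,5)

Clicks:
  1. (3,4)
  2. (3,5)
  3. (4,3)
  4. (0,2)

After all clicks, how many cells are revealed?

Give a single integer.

Click 1 (3,4) count=1: revealed 1 new [(3,4)] -> total=1
Click 2 (3,5) count=0: revealed 5 new [(2,4) (2,5) (3,5) (4,4) (4,5)] -> total=6
Click 3 (4,3) count=4: revealed 1 new [(4,3)] -> total=7
Click 4 (0,2) count=1: revealed 1 new [(0,2)] -> total=8

Answer: 8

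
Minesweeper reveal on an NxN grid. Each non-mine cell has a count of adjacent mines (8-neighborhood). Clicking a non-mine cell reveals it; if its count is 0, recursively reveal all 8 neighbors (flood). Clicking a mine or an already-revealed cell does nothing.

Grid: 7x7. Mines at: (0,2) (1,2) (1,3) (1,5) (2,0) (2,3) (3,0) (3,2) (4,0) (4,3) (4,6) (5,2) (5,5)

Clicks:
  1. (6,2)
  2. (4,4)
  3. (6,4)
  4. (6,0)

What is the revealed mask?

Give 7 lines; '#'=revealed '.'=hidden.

Click 1 (6,2) count=1: revealed 1 new [(6,2)] -> total=1
Click 2 (4,4) count=2: revealed 1 new [(4,4)] -> total=2
Click 3 (6,4) count=1: revealed 1 new [(6,4)] -> total=3
Click 4 (6,0) count=0: revealed 4 new [(5,0) (5,1) (6,0) (6,1)] -> total=7

Answer: .......
.......
.......
.......
....#..
##.....
###.#..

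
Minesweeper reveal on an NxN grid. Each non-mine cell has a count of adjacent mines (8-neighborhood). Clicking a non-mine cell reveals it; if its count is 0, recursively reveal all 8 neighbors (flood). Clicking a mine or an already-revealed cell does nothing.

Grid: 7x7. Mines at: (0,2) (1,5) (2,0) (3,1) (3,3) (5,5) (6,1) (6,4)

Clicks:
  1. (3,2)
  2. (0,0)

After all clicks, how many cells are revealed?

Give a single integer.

Answer: 5

Derivation:
Click 1 (3,2) count=2: revealed 1 new [(3,2)] -> total=1
Click 2 (0,0) count=0: revealed 4 new [(0,0) (0,1) (1,0) (1,1)] -> total=5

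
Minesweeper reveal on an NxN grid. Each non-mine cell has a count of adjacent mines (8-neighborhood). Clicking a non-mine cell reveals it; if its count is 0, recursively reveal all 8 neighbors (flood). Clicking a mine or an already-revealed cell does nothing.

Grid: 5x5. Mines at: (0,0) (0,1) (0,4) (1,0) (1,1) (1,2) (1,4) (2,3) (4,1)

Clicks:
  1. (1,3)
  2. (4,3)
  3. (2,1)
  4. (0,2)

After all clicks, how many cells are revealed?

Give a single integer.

Click 1 (1,3) count=4: revealed 1 new [(1,3)] -> total=1
Click 2 (4,3) count=0: revealed 6 new [(3,2) (3,3) (3,4) (4,2) (4,3) (4,4)] -> total=7
Click 3 (2,1) count=3: revealed 1 new [(2,1)] -> total=8
Click 4 (0,2) count=3: revealed 1 new [(0,2)] -> total=9

Answer: 9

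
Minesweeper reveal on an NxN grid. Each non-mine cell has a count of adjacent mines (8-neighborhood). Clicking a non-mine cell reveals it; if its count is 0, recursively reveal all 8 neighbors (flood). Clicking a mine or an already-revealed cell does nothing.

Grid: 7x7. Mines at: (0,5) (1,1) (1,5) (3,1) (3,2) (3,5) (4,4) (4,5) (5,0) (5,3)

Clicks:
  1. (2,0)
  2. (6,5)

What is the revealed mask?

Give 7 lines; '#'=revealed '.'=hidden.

Click 1 (2,0) count=2: revealed 1 new [(2,0)] -> total=1
Click 2 (6,5) count=0: revealed 6 new [(5,4) (5,5) (5,6) (6,4) (6,5) (6,6)] -> total=7

Answer: .......
.......
#......
.......
.......
....###
....###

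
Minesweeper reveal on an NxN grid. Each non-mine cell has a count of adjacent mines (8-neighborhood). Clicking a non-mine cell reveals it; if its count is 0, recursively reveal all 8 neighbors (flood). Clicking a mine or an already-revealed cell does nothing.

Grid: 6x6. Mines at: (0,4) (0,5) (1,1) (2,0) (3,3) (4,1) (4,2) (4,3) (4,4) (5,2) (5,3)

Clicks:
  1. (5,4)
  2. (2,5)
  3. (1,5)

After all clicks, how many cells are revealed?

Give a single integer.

Click 1 (5,4) count=3: revealed 1 new [(5,4)] -> total=1
Click 2 (2,5) count=0: revealed 6 new [(1,4) (1,5) (2,4) (2,5) (3,4) (3,5)] -> total=7
Click 3 (1,5) count=2: revealed 0 new [(none)] -> total=7

Answer: 7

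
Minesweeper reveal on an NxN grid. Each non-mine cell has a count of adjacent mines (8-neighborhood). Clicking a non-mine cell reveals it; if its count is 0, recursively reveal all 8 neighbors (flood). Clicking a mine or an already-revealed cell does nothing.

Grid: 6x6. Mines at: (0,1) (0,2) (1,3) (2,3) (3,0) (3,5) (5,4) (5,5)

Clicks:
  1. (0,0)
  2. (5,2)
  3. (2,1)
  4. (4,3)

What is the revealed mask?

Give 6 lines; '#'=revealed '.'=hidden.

Click 1 (0,0) count=1: revealed 1 new [(0,0)] -> total=1
Click 2 (5,2) count=0: revealed 11 new [(3,1) (3,2) (3,3) (4,0) (4,1) (4,2) (4,3) (5,0) (5,1) (5,2) (5,3)] -> total=12
Click 3 (2,1) count=1: revealed 1 new [(2,1)] -> total=13
Click 4 (4,3) count=1: revealed 0 new [(none)] -> total=13

Answer: #.....
......
.#....
.###..
####..
####..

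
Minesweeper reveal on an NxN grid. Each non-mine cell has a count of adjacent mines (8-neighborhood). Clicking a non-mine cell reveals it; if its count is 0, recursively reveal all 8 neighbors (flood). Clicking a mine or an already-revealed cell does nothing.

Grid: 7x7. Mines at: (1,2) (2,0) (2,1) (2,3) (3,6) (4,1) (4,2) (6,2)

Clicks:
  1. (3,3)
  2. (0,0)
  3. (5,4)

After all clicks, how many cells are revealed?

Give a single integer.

Click 1 (3,3) count=2: revealed 1 new [(3,3)] -> total=1
Click 2 (0,0) count=0: revealed 4 new [(0,0) (0,1) (1,0) (1,1)] -> total=5
Click 3 (5,4) count=0: revealed 14 new [(3,4) (3,5) (4,3) (4,4) (4,5) (4,6) (5,3) (5,4) (5,5) (5,6) (6,3) (6,4) (6,5) (6,6)] -> total=19

Answer: 19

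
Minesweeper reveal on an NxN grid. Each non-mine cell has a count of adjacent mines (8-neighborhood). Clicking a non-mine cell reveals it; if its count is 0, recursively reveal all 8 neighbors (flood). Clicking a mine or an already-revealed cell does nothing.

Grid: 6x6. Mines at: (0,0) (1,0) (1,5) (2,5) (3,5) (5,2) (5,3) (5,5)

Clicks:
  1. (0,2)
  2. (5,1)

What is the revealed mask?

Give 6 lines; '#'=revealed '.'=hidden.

Answer: .####.
.####.
#####.
#####.
#####.
##....

Derivation:
Click 1 (0,2) count=0: revealed 25 new [(0,1) (0,2) (0,3) (0,4) (1,1) (1,2) (1,3) (1,4) (2,0) (2,1) (2,2) (2,3) (2,4) (3,0) (3,1) (3,2) (3,3) (3,4) (4,0) (4,1) (4,2) (4,3) (4,4) (5,0) (5,1)] -> total=25
Click 2 (5,1) count=1: revealed 0 new [(none)] -> total=25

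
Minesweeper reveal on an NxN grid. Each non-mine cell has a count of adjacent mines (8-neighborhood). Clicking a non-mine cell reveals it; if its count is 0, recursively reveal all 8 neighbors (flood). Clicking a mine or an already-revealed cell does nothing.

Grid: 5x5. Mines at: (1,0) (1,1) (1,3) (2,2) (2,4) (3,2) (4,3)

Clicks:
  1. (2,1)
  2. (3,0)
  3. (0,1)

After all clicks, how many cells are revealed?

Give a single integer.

Click 1 (2,1) count=4: revealed 1 new [(2,1)] -> total=1
Click 2 (3,0) count=0: revealed 5 new [(2,0) (3,0) (3,1) (4,0) (4,1)] -> total=6
Click 3 (0,1) count=2: revealed 1 new [(0,1)] -> total=7

Answer: 7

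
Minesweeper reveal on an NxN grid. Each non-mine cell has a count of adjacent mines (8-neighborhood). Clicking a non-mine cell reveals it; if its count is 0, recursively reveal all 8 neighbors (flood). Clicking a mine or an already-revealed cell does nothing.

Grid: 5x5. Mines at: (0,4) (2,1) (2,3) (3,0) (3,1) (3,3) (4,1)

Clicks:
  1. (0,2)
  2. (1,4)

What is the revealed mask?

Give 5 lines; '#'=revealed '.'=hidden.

Click 1 (0,2) count=0: revealed 8 new [(0,0) (0,1) (0,2) (0,3) (1,0) (1,1) (1,2) (1,3)] -> total=8
Click 2 (1,4) count=2: revealed 1 new [(1,4)] -> total=9

Answer: ####.
#####
.....
.....
.....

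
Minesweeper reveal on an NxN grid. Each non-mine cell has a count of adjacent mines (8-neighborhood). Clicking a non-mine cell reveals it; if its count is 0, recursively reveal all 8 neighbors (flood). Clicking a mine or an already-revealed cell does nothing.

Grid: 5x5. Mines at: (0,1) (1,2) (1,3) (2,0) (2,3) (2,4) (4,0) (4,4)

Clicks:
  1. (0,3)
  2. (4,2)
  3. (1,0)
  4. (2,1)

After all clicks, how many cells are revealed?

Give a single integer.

Click 1 (0,3) count=2: revealed 1 new [(0,3)] -> total=1
Click 2 (4,2) count=0: revealed 6 new [(3,1) (3,2) (3,3) (4,1) (4,2) (4,3)] -> total=7
Click 3 (1,0) count=2: revealed 1 new [(1,0)] -> total=8
Click 4 (2,1) count=2: revealed 1 new [(2,1)] -> total=9

Answer: 9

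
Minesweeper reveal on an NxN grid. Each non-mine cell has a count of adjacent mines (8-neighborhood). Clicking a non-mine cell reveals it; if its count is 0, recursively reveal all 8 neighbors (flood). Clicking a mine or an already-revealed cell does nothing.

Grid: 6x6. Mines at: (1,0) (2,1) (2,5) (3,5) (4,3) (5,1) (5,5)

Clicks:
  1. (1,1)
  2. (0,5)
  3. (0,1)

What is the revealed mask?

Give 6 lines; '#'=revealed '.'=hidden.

Click 1 (1,1) count=2: revealed 1 new [(1,1)] -> total=1
Click 2 (0,5) count=0: revealed 15 new [(0,1) (0,2) (0,3) (0,4) (0,5) (1,2) (1,3) (1,4) (1,5) (2,2) (2,3) (2,4) (3,2) (3,3) (3,4)] -> total=16
Click 3 (0,1) count=1: revealed 0 new [(none)] -> total=16

Answer: .#####
.#####
..###.
..###.
......
......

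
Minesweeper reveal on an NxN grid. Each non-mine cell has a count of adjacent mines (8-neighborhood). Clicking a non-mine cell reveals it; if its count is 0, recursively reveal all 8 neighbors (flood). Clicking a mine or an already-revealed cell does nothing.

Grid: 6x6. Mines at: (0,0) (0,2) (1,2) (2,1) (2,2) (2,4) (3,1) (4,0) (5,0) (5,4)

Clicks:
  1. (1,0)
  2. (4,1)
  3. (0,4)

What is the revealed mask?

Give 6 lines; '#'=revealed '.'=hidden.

Click 1 (1,0) count=2: revealed 1 new [(1,0)] -> total=1
Click 2 (4,1) count=3: revealed 1 new [(4,1)] -> total=2
Click 3 (0,4) count=0: revealed 6 new [(0,3) (0,4) (0,5) (1,3) (1,4) (1,5)] -> total=8

Answer: ...###
#..###
......
......
.#....
......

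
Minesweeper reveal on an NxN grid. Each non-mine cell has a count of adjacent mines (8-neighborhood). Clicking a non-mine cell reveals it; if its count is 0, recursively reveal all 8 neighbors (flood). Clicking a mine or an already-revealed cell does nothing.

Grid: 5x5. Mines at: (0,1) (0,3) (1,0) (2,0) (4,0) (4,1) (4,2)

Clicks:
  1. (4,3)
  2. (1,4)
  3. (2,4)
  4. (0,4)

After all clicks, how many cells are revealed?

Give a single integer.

Click 1 (4,3) count=1: revealed 1 new [(4,3)] -> total=1
Click 2 (1,4) count=1: revealed 1 new [(1,4)] -> total=2
Click 3 (2,4) count=0: revealed 12 new [(1,1) (1,2) (1,3) (2,1) (2,2) (2,3) (2,4) (3,1) (3,2) (3,3) (3,4) (4,4)] -> total=14
Click 4 (0,4) count=1: revealed 1 new [(0,4)] -> total=15

Answer: 15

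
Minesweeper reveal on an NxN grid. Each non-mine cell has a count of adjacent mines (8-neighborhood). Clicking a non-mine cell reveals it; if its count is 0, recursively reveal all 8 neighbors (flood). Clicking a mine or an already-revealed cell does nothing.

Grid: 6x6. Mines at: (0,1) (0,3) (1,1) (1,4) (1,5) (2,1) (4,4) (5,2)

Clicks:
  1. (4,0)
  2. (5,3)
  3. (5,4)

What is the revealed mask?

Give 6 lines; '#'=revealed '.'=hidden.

Answer: ......
......
......
##....
##....
##.##.

Derivation:
Click 1 (4,0) count=0: revealed 6 new [(3,0) (3,1) (4,0) (4,1) (5,0) (5,1)] -> total=6
Click 2 (5,3) count=2: revealed 1 new [(5,3)] -> total=7
Click 3 (5,4) count=1: revealed 1 new [(5,4)] -> total=8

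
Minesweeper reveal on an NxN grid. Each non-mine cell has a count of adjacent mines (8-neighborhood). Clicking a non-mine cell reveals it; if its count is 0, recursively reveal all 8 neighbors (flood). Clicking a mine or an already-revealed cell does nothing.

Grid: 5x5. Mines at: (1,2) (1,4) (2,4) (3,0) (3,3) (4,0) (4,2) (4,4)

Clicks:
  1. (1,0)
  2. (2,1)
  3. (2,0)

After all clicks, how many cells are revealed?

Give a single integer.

Answer: 6

Derivation:
Click 1 (1,0) count=0: revealed 6 new [(0,0) (0,1) (1,0) (1,1) (2,0) (2,1)] -> total=6
Click 2 (2,1) count=2: revealed 0 new [(none)] -> total=6
Click 3 (2,0) count=1: revealed 0 new [(none)] -> total=6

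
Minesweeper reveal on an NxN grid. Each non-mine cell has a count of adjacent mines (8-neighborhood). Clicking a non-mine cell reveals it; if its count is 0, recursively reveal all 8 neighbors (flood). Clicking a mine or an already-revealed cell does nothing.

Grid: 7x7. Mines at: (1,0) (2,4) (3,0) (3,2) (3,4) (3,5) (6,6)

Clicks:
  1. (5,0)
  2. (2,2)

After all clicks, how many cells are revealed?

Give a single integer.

Answer: 19

Derivation:
Click 1 (5,0) count=0: revealed 18 new [(4,0) (4,1) (4,2) (4,3) (4,4) (4,5) (5,0) (5,1) (5,2) (5,3) (5,4) (5,5) (6,0) (6,1) (6,2) (6,3) (6,4) (6,5)] -> total=18
Click 2 (2,2) count=1: revealed 1 new [(2,2)] -> total=19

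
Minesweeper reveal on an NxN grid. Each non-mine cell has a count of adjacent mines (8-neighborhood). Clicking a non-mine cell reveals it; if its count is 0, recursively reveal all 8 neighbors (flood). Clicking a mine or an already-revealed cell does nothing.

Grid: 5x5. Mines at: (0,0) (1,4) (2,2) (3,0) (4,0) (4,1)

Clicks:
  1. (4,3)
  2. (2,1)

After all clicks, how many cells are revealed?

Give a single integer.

Answer: 9

Derivation:
Click 1 (4,3) count=0: revealed 8 new [(2,3) (2,4) (3,2) (3,3) (3,4) (4,2) (4,3) (4,4)] -> total=8
Click 2 (2,1) count=2: revealed 1 new [(2,1)] -> total=9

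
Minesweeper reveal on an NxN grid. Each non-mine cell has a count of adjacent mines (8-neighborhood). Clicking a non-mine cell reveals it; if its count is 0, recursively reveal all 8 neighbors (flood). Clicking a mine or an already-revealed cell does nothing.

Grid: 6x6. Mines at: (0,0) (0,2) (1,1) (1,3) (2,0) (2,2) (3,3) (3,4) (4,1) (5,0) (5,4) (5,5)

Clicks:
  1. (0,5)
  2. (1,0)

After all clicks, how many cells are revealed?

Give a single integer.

Click 1 (0,5) count=0: revealed 6 new [(0,4) (0,5) (1,4) (1,5) (2,4) (2,5)] -> total=6
Click 2 (1,0) count=3: revealed 1 new [(1,0)] -> total=7

Answer: 7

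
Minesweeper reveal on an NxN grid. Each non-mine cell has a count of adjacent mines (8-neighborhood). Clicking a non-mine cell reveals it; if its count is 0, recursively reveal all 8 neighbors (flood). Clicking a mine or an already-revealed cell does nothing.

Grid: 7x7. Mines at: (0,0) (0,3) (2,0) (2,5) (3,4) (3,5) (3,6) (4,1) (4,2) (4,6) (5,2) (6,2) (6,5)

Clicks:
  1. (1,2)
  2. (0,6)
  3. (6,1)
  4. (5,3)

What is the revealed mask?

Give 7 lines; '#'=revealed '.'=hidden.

Click 1 (1,2) count=1: revealed 1 new [(1,2)] -> total=1
Click 2 (0,6) count=0: revealed 6 new [(0,4) (0,5) (0,6) (1,4) (1,5) (1,6)] -> total=7
Click 3 (6,1) count=2: revealed 1 new [(6,1)] -> total=8
Click 4 (5,3) count=3: revealed 1 new [(5,3)] -> total=9

Answer: ....###
..#.###
.......
.......
.......
...#...
.#.....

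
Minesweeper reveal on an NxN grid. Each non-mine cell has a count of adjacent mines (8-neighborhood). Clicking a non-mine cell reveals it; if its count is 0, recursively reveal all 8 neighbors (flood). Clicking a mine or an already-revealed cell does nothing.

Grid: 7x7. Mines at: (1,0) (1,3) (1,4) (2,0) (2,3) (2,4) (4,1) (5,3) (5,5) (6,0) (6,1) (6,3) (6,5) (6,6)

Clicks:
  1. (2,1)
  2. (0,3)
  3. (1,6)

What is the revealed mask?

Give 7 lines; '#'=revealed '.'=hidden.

Answer: ...#.##
.....##
.#...##
.....##
.....##
.......
.......

Derivation:
Click 1 (2,1) count=2: revealed 1 new [(2,1)] -> total=1
Click 2 (0,3) count=2: revealed 1 new [(0,3)] -> total=2
Click 3 (1,6) count=0: revealed 10 new [(0,5) (0,6) (1,5) (1,6) (2,5) (2,6) (3,5) (3,6) (4,5) (4,6)] -> total=12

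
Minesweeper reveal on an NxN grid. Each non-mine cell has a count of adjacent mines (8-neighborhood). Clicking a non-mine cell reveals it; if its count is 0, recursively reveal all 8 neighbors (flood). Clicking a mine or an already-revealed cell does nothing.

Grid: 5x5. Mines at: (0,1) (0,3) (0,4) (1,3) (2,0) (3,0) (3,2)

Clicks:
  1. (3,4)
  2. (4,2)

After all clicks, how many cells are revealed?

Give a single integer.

Answer: 7

Derivation:
Click 1 (3,4) count=0: revealed 6 new [(2,3) (2,4) (3,3) (3,4) (4,3) (4,4)] -> total=6
Click 2 (4,2) count=1: revealed 1 new [(4,2)] -> total=7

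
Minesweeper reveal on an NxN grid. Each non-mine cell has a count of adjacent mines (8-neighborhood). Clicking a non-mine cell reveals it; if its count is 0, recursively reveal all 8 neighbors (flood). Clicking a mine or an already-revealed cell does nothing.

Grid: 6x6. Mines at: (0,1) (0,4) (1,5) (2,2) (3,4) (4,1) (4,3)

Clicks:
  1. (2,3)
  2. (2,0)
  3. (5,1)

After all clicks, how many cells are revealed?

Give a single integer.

Click 1 (2,3) count=2: revealed 1 new [(2,3)] -> total=1
Click 2 (2,0) count=0: revealed 6 new [(1,0) (1,1) (2,0) (2,1) (3,0) (3,1)] -> total=7
Click 3 (5,1) count=1: revealed 1 new [(5,1)] -> total=8

Answer: 8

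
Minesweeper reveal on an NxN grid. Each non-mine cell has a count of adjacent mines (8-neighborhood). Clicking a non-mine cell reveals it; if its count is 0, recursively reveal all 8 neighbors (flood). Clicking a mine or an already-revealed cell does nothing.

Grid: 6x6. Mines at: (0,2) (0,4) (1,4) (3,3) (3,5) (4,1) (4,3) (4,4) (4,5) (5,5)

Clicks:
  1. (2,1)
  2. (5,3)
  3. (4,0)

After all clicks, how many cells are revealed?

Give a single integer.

Click 1 (2,1) count=0: revealed 11 new [(0,0) (0,1) (1,0) (1,1) (1,2) (2,0) (2,1) (2,2) (3,0) (3,1) (3,2)] -> total=11
Click 2 (5,3) count=2: revealed 1 new [(5,3)] -> total=12
Click 3 (4,0) count=1: revealed 1 new [(4,0)] -> total=13

Answer: 13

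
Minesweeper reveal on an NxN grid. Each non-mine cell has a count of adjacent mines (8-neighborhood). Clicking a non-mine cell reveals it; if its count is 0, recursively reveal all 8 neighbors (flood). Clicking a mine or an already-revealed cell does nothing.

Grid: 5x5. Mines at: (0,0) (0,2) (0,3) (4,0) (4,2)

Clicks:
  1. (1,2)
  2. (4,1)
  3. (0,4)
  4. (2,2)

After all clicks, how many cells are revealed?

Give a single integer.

Answer: 19

Derivation:
Click 1 (1,2) count=2: revealed 1 new [(1,2)] -> total=1
Click 2 (4,1) count=2: revealed 1 new [(4,1)] -> total=2
Click 3 (0,4) count=1: revealed 1 new [(0,4)] -> total=3
Click 4 (2,2) count=0: revealed 16 new [(1,0) (1,1) (1,3) (1,4) (2,0) (2,1) (2,2) (2,3) (2,4) (3,0) (3,1) (3,2) (3,3) (3,4) (4,3) (4,4)] -> total=19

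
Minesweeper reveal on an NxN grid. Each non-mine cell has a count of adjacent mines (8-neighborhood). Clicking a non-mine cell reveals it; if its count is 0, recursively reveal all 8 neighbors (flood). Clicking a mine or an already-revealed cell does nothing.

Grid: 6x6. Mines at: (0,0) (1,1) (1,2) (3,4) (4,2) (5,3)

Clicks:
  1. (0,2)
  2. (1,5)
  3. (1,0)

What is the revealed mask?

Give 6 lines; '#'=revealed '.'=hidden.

Answer: ..####
#..###
...###
......
......
......

Derivation:
Click 1 (0,2) count=2: revealed 1 new [(0,2)] -> total=1
Click 2 (1,5) count=0: revealed 9 new [(0,3) (0,4) (0,5) (1,3) (1,4) (1,5) (2,3) (2,4) (2,5)] -> total=10
Click 3 (1,0) count=2: revealed 1 new [(1,0)] -> total=11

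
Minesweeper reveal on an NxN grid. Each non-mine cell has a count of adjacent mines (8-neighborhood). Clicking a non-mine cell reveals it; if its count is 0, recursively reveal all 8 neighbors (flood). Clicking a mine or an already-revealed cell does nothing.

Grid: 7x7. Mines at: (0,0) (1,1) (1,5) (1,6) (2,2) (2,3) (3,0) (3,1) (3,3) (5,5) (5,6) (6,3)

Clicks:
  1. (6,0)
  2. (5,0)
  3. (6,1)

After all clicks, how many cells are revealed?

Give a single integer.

Answer: 9

Derivation:
Click 1 (6,0) count=0: revealed 9 new [(4,0) (4,1) (4,2) (5,0) (5,1) (5,2) (6,0) (6,1) (6,2)] -> total=9
Click 2 (5,0) count=0: revealed 0 new [(none)] -> total=9
Click 3 (6,1) count=0: revealed 0 new [(none)] -> total=9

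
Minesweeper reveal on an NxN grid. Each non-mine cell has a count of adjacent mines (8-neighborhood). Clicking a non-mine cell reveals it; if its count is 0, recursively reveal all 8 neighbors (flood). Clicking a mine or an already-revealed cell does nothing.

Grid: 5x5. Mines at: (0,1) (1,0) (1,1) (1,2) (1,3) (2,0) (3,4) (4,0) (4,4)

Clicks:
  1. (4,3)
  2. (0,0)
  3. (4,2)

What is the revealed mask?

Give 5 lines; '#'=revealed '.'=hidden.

Answer: #....
.....
.###.
.###.
.###.

Derivation:
Click 1 (4,3) count=2: revealed 1 new [(4,3)] -> total=1
Click 2 (0,0) count=3: revealed 1 new [(0,0)] -> total=2
Click 3 (4,2) count=0: revealed 8 new [(2,1) (2,2) (2,3) (3,1) (3,2) (3,3) (4,1) (4,2)] -> total=10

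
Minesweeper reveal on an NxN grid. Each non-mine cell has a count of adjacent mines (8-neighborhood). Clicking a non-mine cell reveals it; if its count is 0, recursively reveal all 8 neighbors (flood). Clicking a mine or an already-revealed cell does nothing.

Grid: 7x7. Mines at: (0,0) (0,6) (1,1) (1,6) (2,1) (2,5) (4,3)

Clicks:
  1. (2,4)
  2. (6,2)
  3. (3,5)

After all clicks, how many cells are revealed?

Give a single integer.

Click 1 (2,4) count=1: revealed 1 new [(2,4)] -> total=1
Click 2 (6,2) count=0: revealed 26 new [(3,0) (3,1) (3,2) (3,4) (3,5) (3,6) (4,0) (4,1) (4,2) (4,4) (4,5) (4,6) (5,0) (5,1) (5,2) (5,3) (5,4) (5,5) (5,6) (6,0) (6,1) (6,2) (6,3) (6,4) (6,5) (6,6)] -> total=27
Click 3 (3,5) count=1: revealed 0 new [(none)] -> total=27

Answer: 27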